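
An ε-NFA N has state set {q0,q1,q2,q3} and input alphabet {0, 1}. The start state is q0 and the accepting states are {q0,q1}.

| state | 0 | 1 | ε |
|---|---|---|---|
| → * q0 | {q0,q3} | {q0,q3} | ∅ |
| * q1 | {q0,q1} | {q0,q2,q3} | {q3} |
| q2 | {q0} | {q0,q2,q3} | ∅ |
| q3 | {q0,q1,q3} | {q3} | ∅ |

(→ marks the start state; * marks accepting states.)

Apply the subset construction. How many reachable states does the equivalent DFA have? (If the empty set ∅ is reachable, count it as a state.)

4

Start state of the DFA: {q0} (ε-closure of the NFA start).
{q0} --0--> {q0,q3}  [new]
{q0} --1--> {q0,q3}  [seen]
{q0,q3} --0--> {q0,q1,q3}  [new]
{q0,q3} --1--> {q0,q3}  [seen]
{q0,q1,q3} --0--> {q0,q1,q3}  [seen]
{q0,q1,q3} --1--> {q0,q2,q3}  [new]
{q0,q2,q3} --0--> {q0,q1,q3}  [seen]
{q0,q2,q3} --1--> {q0,q2,q3}  [seen]
Reachable DFA states: {q0}, {q0,q3}, {q0,q1,q3}, {q0,q2,q3}.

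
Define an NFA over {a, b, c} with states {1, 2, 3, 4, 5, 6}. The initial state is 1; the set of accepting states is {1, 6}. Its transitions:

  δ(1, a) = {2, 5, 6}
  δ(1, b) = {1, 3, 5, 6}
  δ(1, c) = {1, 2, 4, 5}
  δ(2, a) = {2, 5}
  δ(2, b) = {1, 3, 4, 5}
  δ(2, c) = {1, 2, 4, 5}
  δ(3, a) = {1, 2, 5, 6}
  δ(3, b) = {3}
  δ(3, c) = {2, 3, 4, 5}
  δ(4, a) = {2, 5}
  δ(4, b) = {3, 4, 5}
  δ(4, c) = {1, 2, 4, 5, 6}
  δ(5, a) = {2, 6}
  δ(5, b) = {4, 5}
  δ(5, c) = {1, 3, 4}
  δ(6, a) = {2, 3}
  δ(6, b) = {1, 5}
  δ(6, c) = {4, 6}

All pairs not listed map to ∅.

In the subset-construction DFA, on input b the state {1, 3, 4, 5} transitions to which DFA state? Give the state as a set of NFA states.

δ(1,b) = {1, 3, 5, 6}; δ(3,b) = {3}; δ(4,b) = {3, 4, 5}; δ(5,b) = {4, 5}.
Union: {1, 3, 4, 5, 6}.

{1, 3, 4, 5, 6}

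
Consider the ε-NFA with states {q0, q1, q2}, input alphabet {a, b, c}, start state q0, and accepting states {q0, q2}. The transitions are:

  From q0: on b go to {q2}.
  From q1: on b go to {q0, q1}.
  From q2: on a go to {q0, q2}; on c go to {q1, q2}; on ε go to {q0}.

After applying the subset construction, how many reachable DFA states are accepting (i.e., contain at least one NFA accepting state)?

Start state of the DFA: {q0} (ε-closure of the NFA start).
{q0} --a--> ∅  [new]
{q0} --b--> {q0, q2}  [new]
{q0} --c--> ∅  [seen]
∅ --a--> ∅  [seen]
∅ --b--> ∅  [seen]
∅ --c--> ∅  [seen]
{q0, q2} --a--> {q0, q2}  [seen]
{q0, q2} --b--> {q0, q2}  [seen]
{q0, q2} --c--> {q0, q1, q2}  [new]
{q0, q1, q2} --a--> {q0, q2}  [seen]
{q0, q1, q2} --b--> {q0, q1, q2}  [seen]
{q0, q1, q2} --c--> {q0, q1, q2}  [seen]
Reachable DFA states: {q0}, ∅, {q0, q2}, {q0, q1, q2}.
Accepting DFA states (contain an NFA accepting state): {q0}, {q0, q2}, {q0, q1, q2}.

3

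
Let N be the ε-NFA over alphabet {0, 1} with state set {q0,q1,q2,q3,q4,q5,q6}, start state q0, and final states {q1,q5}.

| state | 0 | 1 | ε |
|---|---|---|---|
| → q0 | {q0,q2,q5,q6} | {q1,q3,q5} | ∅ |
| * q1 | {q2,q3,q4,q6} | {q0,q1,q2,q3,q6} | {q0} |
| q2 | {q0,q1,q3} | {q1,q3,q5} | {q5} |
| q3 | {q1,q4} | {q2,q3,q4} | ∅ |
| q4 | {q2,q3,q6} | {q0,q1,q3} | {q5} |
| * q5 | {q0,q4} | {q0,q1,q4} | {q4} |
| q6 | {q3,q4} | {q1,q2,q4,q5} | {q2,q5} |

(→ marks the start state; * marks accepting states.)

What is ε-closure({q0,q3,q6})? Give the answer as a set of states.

Begin with {q0,q3,q6}.
q6 →ε {q2,q5}; add q2, q5.
q5 →ε {q4}; add q4.
ε-closure = {q0,q2,q3,q4,q5,q6}.

{q0,q2,q3,q4,q5,q6}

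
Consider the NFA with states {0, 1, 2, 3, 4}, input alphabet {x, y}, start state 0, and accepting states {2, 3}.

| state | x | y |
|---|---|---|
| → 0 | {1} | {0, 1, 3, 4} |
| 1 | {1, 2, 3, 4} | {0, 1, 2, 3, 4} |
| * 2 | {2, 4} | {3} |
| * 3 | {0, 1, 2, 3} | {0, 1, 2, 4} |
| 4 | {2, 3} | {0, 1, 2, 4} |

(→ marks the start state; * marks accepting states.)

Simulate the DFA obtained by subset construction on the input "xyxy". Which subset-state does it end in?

Start: {0}.
δ(0,x) = {1}.
Union: {1}.
After x: {1}.
δ(1,y) = {0, 1, 2, 3, 4}.
Union: {0, 1, 2, 3, 4}.
After y: {0, 1, 2, 3, 4}.
δ(0,x) = {1}; δ(1,x) = {1, 2, 3, 4}; δ(2,x) = {2, 4}; δ(3,x) = {0, 1, 2, 3}; δ(4,x) = {2, 3}.
Union: {0, 1, 2, 3, 4}.
After x: {0, 1, 2, 3, 4}.
δ(0,y) = {0, 1, 3, 4}; δ(1,y) = {0, 1, 2, 3, 4}; δ(2,y) = {3}; δ(3,y) = {0, 1, 2, 4}; δ(4,y) = {0, 1, 2, 4}.
Union: {0, 1, 2, 3, 4}.
After y: {0, 1, 2, 3, 4}.

{0, 1, 2, 3, 4}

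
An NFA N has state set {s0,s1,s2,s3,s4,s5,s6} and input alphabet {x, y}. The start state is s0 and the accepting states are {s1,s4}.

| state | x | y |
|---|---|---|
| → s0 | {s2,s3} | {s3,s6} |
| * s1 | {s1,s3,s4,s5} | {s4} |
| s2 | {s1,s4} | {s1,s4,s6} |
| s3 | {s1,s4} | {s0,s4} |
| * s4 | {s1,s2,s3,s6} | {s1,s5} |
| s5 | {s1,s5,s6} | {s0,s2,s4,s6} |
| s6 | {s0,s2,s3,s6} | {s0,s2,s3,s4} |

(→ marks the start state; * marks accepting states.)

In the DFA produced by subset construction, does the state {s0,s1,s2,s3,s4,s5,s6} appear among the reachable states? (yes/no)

Start state of the DFA: {s0}.
{s0} --x--> {s2,s3}  [new]
{s0} --y--> {s3,s6}  [new]
{s2,s3} --x--> {s1,s4}  [new]
{s2,s3} --y--> {s0,s1,s4,s6}  [new]
{s3,s6} --x--> {s0,s1,s2,s3,s4,s6}  [new]
{s3,s6} --y--> {s0,s2,s3,s4}  [new]
{s1,s4} --x--> {s1,s2,s3,s4,s5,s6}  [new]
{s1,s4} --y--> {s1,s4,s5}  [new]
{s0,s1,s4,s6} --x--> {s0,s1,s2,s3,s4,s5,s6}  [new]
{s0,s1,s4,s6} --y--> {s0,s1,s2,s3,s4,s5,s6}  [seen]
{s0,s1,s2,s3,s4,s6} --x--> {s0,s1,s2,s3,s4,s5,s6}  [seen]
{s0,s1,s2,s3,s4,s6} --y--> {s0,s1,s2,s3,s4,s5,s6}  [seen]
{s0,s2,s3,s4} --x--> {s1,s2,s3,s4,s6}  [new]
{s0,s2,s3,s4} --y--> {s0,s1,s3,s4,s5,s6}  [new]
{s1,s2,s3,s4,s5,s6} --x--> {s0,s1,s2,s3,s4,s5,s6}  [seen]
{s1,s2,s3,s4,s5,s6} --y--> {s0,s1,s2,s3,s4,s5,s6}  [seen]
{s1,s4,s5} --x--> {s1,s2,s3,s4,s5,s6}  [seen]
{s1,s4,s5} --y--> {s0,s1,s2,s4,s5,s6}  [new]
{s0,s1,s2,s3,s4,s5,s6} --x--> {s0,s1,s2,s3,s4,s5,s6}  [seen]
{s0,s1,s2,s3,s4,s5,s6} --y--> {s0,s1,s2,s3,s4,s5,s6}  [seen]
{s1,s2,s3,s4,s6} --x--> {s0,s1,s2,s3,s4,s5,s6}  [seen]
{s1,s2,s3,s4,s6} --y--> {s0,s1,s2,s3,s4,s5,s6}  [seen]
{s0,s1,s3,s4,s5,s6} --x--> {s0,s1,s2,s3,s4,s5,s6}  [seen]
{s0,s1,s3,s4,s5,s6} --y--> {s0,s1,s2,s3,s4,s5,s6}  [seen]
{s0,s1,s2,s4,s5,s6} --x--> {s0,s1,s2,s3,s4,s5,s6}  [seen]
{s0,s1,s2,s4,s5,s6} --y--> {s0,s1,s2,s3,s4,s5,s6}  [seen]
Reachable DFA states: {s0}, {s2,s3}, {s3,s6}, {s1,s4}, {s0,s1,s4,s6}, {s0,s1,s2,s3,s4,s6}, {s0,s2,s3,s4}, {s1,s2,s3,s4,s5,s6}, {s1,s4,s5}, {s0,s1,s2,s3,s4,s5,s6}, {s1,s2,s3,s4,s6}, {s0,s1,s3,s4,s5,s6}, {s0,s1,s2,s4,s5,s6}.
{s0,s1,s2,s3,s4,s5,s6} is among them.

yes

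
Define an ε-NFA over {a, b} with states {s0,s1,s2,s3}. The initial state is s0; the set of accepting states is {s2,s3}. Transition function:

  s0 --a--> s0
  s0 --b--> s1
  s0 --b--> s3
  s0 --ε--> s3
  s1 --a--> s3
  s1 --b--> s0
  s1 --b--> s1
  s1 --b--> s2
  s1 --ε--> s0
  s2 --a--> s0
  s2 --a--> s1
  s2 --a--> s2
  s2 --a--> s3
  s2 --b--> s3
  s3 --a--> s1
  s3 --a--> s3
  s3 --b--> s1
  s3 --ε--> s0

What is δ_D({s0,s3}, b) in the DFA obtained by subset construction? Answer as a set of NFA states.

{s0,s1,s3}

δ(s0,b) = {s1,s3}; δ(s3,b) = {s1}.
Union: {s1,s3}.
ε-closure gives {s0,s1,s3}.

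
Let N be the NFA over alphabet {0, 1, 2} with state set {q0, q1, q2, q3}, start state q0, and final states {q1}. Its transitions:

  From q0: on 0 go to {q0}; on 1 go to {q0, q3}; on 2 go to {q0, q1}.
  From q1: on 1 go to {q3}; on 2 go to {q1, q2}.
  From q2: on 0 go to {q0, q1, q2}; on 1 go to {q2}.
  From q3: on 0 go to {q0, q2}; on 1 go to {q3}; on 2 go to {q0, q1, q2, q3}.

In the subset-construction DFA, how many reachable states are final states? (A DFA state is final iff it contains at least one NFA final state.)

3

Start state of the DFA: {q0}.
{q0} --0--> {q0}  [seen]
{q0} --1--> {q0, q3}  [new]
{q0} --2--> {q0, q1}  [new]
{q0, q3} --0--> {q0, q2}  [new]
{q0, q3} --1--> {q0, q3}  [seen]
{q0, q3} --2--> {q0, q1, q2, q3}  [new]
{q0, q1} --0--> {q0}  [seen]
{q0, q1} --1--> {q0, q3}  [seen]
{q0, q1} --2--> {q0, q1, q2}  [new]
{q0, q2} --0--> {q0, q1, q2}  [seen]
{q0, q2} --1--> {q0, q2, q3}  [new]
{q0, q2} --2--> {q0, q1}  [seen]
{q0, q1, q2, q3} --0--> {q0, q1, q2}  [seen]
{q0, q1, q2, q3} --1--> {q0, q2, q3}  [seen]
{q0, q1, q2, q3} --2--> {q0, q1, q2, q3}  [seen]
{q0, q1, q2} --0--> {q0, q1, q2}  [seen]
{q0, q1, q2} --1--> {q0, q2, q3}  [seen]
{q0, q1, q2} --2--> {q0, q1, q2}  [seen]
{q0, q2, q3} --0--> {q0, q1, q2}  [seen]
{q0, q2, q3} --1--> {q0, q2, q3}  [seen]
{q0, q2, q3} --2--> {q0, q1, q2, q3}  [seen]
Reachable DFA states: {q0}, {q0, q3}, {q0, q1}, {q0, q2}, {q0, q1, q2, q3}, {q0, q1, q2}, {q0, q2, q3}.
Accepting DFA states (contain an NFA accepting state): {q0, q1}, {q0, q1, q2, q3}, {q0, q1, q2}.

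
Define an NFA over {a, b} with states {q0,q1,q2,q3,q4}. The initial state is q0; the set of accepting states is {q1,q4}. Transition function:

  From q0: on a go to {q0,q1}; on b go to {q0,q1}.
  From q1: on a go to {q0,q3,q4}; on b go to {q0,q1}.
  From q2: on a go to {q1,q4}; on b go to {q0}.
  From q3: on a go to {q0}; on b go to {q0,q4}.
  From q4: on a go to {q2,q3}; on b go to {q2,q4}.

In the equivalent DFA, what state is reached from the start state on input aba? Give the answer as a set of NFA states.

{q0,q1,q3,q4}

Start: {q0}.
δ(q0,a) = {q0,q1}.
Union: {q0,q1}.
After a: {q0,q1}.
δ(q0,b) = {q0,q1}; δ(q1,b) = {q0,q1}.
Union: {q0,q1}.
After b: {q0,q1}.
δ(q0,a) = {q0,q1}; δ(q1,a) = {q0,q3,q4}.
Union: {q0,q1,q3,q4}.
After a: {q0,q1,q3,q4}.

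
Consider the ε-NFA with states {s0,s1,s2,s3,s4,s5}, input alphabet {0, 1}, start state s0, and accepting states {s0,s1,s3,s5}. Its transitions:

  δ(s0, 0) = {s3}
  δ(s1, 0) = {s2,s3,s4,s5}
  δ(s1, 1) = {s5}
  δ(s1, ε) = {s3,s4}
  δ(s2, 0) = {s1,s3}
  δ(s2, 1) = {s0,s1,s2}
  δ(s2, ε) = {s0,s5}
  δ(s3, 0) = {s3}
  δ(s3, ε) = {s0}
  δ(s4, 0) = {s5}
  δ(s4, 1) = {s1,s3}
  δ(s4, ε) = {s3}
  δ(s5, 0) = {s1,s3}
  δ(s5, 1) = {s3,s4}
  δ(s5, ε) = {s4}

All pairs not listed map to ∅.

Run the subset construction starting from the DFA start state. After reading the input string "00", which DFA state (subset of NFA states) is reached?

Start: {s0}.
δ(s0,0) = {s3}.
Union: {s3}.
ε-closure gives {s0,s3}.
After 0: {s0,s3}.
δ(s0,0) = {s3}; δ(s3,0) = {s3}.
Union: {s3}.
ε-closure gives {s0,s3}.
After 0: {s0,s3}.

{s0,s3}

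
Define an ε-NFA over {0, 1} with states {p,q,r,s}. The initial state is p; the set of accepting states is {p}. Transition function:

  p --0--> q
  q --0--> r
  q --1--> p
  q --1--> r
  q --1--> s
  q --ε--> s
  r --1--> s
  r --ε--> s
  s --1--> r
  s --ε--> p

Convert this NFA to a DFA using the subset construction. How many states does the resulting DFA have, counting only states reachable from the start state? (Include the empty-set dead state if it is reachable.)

5

Start state of the DFA: {p} (ε-closure of the NFA start).
{p} --0--> {p,q,s}  [new]
{p} --1--> ∅  [new]
{p,q,s} --0--> {p,q,r,s}  [new]
{p,q,s} --1--> {p,r,s}  [new]
∅ --0--> ∅  [seen]
∅ --1--> ∅  [seen]
{p,q,r,s} --0--> {p,q,r,s}  [seen]
{p,q,r,s} --1--> {p,r,s}  [seen]
{p,r,s} --0--> {p,q,s}  [seen]
{p,r,s} --1--> {p,r,s}  [seen]
Reachable DFA states: {p}, {p,q,s}, ∅, {p,q,r,s}, {p,r,s}.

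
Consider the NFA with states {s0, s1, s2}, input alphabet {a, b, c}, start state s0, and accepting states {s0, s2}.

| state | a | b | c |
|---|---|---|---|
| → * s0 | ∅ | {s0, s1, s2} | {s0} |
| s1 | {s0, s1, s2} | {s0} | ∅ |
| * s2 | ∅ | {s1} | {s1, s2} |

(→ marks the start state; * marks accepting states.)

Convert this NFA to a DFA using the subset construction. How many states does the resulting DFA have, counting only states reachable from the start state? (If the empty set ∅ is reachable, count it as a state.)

3

Start state of the DFA: {s0}.
{s0} --a--> ∅  [new]
{s0} --b--> {s0, s1, s2}  [new]
{s0} --c--> {s0}  [seen]
∅ --a--> ∅  [seen]
∅ --b--> ∅  [seen]
∅ --c--> ∅  [seen]
{s0, s1, s2} --a--> {s0, s1, s2}  [seen]
{s0, s1, s2} --b--> {s0, s1, s2}  [seen]
{s0, s1, s2} --c--> {s0, s1, s2}  [seen]
Reachable DFA states: {s0}, ∅, {s0, s1, s2}.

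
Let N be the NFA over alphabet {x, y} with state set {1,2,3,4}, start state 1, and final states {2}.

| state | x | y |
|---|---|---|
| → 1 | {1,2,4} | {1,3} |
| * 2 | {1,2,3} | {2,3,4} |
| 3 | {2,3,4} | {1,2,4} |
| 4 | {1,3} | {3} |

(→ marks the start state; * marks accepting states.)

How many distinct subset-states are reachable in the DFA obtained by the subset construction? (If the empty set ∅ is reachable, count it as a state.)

Start state of the DFA: {1}.
{1} --x--> {1,2,4}  [new]
{1} --y--> {1,3}  [new]
{1,2,4} --x--> {1,2,3,4}  [new]
{1,2,4} --y--> {1,2,3,4}  [seen]
{1,3} --x--> {1,2,3,4}  [seen]
{1,3} --y--> {1,2,3,4}  [seen]
{1,2,3,4} --x--> {1,2,3,4}  [seen]
{1,2,3,4} --y--> {1,2,3,4}  [seen]
Reachable DFA states: {1}, {1,2,4}, {1,3}, {1,2,3,4}.

4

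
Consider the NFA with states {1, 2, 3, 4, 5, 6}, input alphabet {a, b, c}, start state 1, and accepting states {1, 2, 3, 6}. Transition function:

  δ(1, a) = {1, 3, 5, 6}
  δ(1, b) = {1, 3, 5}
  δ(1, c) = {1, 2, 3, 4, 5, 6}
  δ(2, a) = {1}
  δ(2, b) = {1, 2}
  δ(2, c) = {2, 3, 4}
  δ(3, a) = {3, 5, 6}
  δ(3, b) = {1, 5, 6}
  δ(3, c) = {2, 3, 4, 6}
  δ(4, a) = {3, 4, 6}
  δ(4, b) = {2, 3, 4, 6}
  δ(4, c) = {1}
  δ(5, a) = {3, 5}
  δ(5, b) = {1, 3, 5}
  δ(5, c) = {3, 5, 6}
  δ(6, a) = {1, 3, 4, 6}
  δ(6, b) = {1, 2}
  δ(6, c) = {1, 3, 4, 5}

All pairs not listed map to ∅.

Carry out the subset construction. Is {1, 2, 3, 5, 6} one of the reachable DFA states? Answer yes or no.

yes

Start state of the DFA: {1}.
{1} --a--> {1, 3, 5, 6}  [new]
{1} --b--> {1, 3, 5}  [new]
{1} --c--> {1, 2, 3, 4, 5, 6}  [new]
{1, 3, 5, 6} --a--> {1, 3, 4, 5, 6}  [new]
{1, 3, 5, 6} --b--> {1, 2, 3, 5, 6}  [new]
{1, 3, 5, 6} --c--> {1, 2, 3, 4, 5, 6}  [seen]
{1, 3, 5} --a--> {1, 3, 5, 6}  [seen]
{1, 3, 5} --b--> {1, 3, 5, 6}  [seen]
{1, 3, 5} --c--> {1, 2, 3, 4, 5, 6}  [seen]
{1, 2, 3, 4, 5, 6} --a--> {1, 3, 4, 5, 6}  [seen]
{1, 2, 3, 4, 5, 6} --b--> {1, 2, 3, 4, 5, 6}  [seen]
{1, 2, 3, 4, 5, 6} --c--> {1, 2, 3, 4, 5, 6}  [seen]
{1, 3, 4, 5, 6} --a--> {1, 3, 4, 5, 6}  [seen]
{1, 3, 4, 5, 6} --b--> {1, 2, 3, 4, 5, 6}  [seen]
{1, 3, 4, 5, 6} --c--> {1, 2, 3, 4, 5, 6}  [seen]
{1, 2, 3, 5, 6} --a--> {1, 3, 4, 5, 6}  [seen]
{1, 2, 3, 5, 6} --b--> {1, 2, 3, 5, 6}  [seen]
{1, 2, 3, 5, 6} --c--> {1, 2, 3, 4, 5, 6}  [seen]
Reachable DFA states: {1}, {1, 3, 5, 6}, {1, 3, 5}, {1, 2, 3, 4, 5, 6}, {1, 3, 4, 5, 6}, {1, 2, 3, 5, 6}.
{1, 2, 3, 5, 6} is among them.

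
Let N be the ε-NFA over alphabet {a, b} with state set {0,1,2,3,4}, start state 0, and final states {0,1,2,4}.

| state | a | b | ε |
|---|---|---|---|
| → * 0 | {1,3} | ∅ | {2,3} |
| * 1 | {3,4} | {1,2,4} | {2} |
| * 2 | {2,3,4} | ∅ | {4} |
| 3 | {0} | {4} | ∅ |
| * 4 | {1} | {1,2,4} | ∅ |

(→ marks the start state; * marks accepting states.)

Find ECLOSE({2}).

Begin with {2}.
2 →ε {4}; add 4.
ε-closure = {2,4}.

{2,4}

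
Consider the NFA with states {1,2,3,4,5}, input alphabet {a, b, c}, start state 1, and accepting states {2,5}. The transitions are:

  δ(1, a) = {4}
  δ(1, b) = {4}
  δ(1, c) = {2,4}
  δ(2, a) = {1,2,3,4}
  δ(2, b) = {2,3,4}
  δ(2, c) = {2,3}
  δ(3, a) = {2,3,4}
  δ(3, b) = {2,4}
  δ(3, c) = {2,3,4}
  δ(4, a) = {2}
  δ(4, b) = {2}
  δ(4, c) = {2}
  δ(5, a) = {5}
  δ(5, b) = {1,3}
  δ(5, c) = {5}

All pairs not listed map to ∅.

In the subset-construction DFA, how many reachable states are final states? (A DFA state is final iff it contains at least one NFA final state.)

Start state of the DFA: {1}.
{1} --a--> {4}  [new]
{1} --b--> {4}  [seen]
{1} --c--> {2,4}  [new]
{4} --a--> {2}  [new]
{4} --b--> {2}  [seen]
{4} --c--> {2}  [seen]
{2,4} --a--> {1,2,3,4}  [new]
{2,4} --b--> {2,3,4}  [new]
{2,4} --c--> {2,3}  [new]
{2} --a--> {1,2,3,4}  [seen]
{2} --b--> {2,3,4}  [seen]
{2} --c--> {2,3}  [seen]
{1,2,3,4} --a--> {1,2,3,4}  [seen]
{1,2,3,4} --b--> {2,3,4}  [seen]
{1,2,3,4} --c--> {2,3,4}  [seen]
{2,3,4} --a--> {1,2,3,4}  [seen]
{2,3,4} --b--> {2,3,4}  [seen]
{2,3,4} --c--> {2,3,4}  [seen]
{2,3} --a--> {1,2,3,4}  [seen]
{2,3} --b--> {2,3,4}  [seen]
{2,3} --c--> {2,3,4}  [seen]
Reachable DFA states: {1}, {4}, {2,4}, {2}, {1,2,3,4}, {2,3,4}, {2,3}.
Accepting DFA states (contain an NFA accepting state): {2,4}, {2}, {1,2,3,4}, {2,3,4}, {2,3}.

5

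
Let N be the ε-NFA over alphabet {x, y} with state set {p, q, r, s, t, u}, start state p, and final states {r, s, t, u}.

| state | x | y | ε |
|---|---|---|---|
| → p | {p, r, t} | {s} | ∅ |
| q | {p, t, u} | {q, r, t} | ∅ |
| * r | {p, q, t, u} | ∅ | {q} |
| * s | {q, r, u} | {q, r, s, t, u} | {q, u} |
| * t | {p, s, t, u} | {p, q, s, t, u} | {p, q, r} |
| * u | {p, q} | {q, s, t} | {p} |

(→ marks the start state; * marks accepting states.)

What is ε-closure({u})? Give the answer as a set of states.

{p, u}

Begin with {u}.
u →ε {p}; add p.
ε-closure = {p, u}.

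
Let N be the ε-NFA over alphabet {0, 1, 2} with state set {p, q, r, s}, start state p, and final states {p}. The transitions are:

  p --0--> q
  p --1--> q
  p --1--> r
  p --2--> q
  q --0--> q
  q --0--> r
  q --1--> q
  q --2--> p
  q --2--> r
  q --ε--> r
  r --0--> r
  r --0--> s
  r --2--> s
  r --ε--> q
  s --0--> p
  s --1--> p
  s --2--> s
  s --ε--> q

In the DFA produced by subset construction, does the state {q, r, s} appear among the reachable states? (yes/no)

yes

Start state of the DFA: {p} (ε-closure of the NFA start).
{p} --0--> {q, r}  [new]
{p} --1--> {q, r}  [seen]
{p} --2--> {q, r}  [seen]
{q, r} --0--> {q, r, s}  [new]
{q, r} --1--> {q, r}  [seen]
{q, r} --2--> {p, q, r, s}  [new]
{q, r, s} --0--> {p, q, r, s}  [seen]
{q, r, s} --1--> {p, q, r}  [new]
{q, r, s} --2--> {p, q, r, s}  [seen]
{p, q, r, s} --0--> {p, q, r, s}  [seen]
{p, q, r, s} --1--> {p, q, r}  [seen]
{p, q, r, s} --2--> {p, q, r, s}  [seen]
{p, q, r} --0--> {q, r, s}  [seen]
{p, q, r} --1--> {q, r}  [seen]
{p, q, r} --2--> {p, q, r, s}  [seen]
Reachable DFA states: {p}, {q, r}, {q, r, s}, {p, q, r, s}, {p, q, r}.
{q, r, s} is among them.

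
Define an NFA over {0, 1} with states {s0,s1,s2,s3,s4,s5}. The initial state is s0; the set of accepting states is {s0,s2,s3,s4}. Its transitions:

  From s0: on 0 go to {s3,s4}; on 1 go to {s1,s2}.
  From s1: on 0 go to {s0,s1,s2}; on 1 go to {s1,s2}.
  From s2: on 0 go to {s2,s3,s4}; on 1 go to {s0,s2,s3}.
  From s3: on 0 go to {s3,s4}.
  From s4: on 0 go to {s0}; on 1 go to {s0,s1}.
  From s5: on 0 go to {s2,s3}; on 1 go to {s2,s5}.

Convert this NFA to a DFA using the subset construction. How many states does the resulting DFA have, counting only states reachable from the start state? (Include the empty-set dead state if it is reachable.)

Start state of the DFA: {s0}.
{s0} --0--> {s3,s4}  [new]
{s0} --1--> {s1,s2}  [new]
{s3,s4} --0--> {s0,s3,s4}  [new]
{s3,s4} --1--> {s0,s1}  [new]
{s1,s2} --0--> {s0,s1,s2,s3,s4}  [new]
{s1,s2} --1--> {s0,s1,s2,s3}  [new]
{s0,s3,s4} --0--> {s0,s3,s4}  [seen]
{s0,s3,s4} --1--> {s0,s1,s2}  [new]
{s0,s1} --0--> {s0,s1,s2,s3,s4}  [seen]
{s0,s1} --1--> {s1,s2}  [seen]
{s0,s1,s2,s3,s4} --0--> {s0,s1,s2,s3,s4}  [seen]
{s0,s1,s2,s3,s4} --1--> {s0,s1,s2,s3}  [seen]
{s0,s1,s2,s3} --0--> {s0,s1,s2,s3,s4}  [seen]
{s0,s1,s2,s3} --1--> {s0,s1,s2,s3}  [seen]
{s0,s1,s2} --0--> {s0,s1,s2,s3,s4}  [seen]
{s0,s1,s2} --1--> {s0,s1,s2,s3}  [seen]
Reachable DFA states: {s0}, {s3,s4}, {s1,s2}, {s0,s3,s4}, {s0,s1}, {s0,s1,s2,s3,s4}, {s0,s1,s2,s3}, {s0,s1,s2}.

8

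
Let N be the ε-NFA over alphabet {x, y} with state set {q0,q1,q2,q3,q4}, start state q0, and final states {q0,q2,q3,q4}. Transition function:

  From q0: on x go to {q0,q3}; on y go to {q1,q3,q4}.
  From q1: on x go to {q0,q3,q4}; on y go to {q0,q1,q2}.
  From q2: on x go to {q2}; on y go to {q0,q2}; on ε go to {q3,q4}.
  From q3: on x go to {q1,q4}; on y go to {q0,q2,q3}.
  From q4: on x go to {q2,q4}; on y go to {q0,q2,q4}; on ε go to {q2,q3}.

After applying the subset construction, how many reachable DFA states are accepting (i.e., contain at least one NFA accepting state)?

4

Start state of the DFA: {q0} (ε-closure of the NFA start).
{q0} --x--> {q0,q3}  [new]
{q0} --y--> {q1,q2,q3,q4}  [new]
{q0,q3} --x--> {q0,q1,q2,q3,q4}  [new]
{q0,q3} --y--> {q0,q1,q2,q3,q4}  [seen]
{q1,q2,q3,q4} --x--> {q0,q1,q2,q3,q4}  [seen]
{q1,q2,q3,q4} --y--> {q0,q1,q2,q3,q4}  [seen]
{q0,q1,q2,q3,q4} --x--> {q0,q1,q2,q3,q4}  [seen]
{q0,q1,q2,q3,q4} --y--> {q0,q1,q2,q3,q4}  [seen]
Reachable DFA states: {q0}, {q0,q3}, {q1,q2,q3,q4}, {q0,q1,q2,q3,q4}.
Accepting DFA states (contain an NFA accepting state): {q0}, {q0,q3}, {q1,q2,q3,q4}, {q0,q1,q2,q3,q4}.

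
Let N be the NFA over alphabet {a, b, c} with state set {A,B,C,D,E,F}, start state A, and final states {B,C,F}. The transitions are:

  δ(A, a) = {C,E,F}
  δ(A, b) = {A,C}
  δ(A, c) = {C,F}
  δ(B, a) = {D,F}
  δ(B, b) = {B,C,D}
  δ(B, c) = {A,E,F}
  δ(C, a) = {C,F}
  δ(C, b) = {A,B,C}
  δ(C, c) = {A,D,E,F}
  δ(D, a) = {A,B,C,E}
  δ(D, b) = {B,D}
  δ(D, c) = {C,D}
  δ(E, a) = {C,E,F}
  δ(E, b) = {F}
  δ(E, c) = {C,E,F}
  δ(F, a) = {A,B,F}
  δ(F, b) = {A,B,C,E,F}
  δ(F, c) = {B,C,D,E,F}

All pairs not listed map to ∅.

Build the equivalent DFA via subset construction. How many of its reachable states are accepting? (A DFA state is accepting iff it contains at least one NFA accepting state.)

Start state of the DFA: {A}.
{A} --a--> {C,E,F}  [new]
{A} --b--> {A,C}  [new]
{A} --c--> {C,F}  [new]
{C,E,F} --a--> {A,B,C,E,F}  [new]
{C,E,F} --b--> {A,B,C,E,F}  [seen]
{C,E,F} --c--> {A,B,C,D,E,F}  [new]
{A,C} --a--> {C,E,F}  [seen]
{A,C} --b--> {A,B,C}  [new]
{A,C} --c--> {A,C,D,E,F}  [new]
{C,F} --a--> {A,B,C,F}  [new]
{C,F} --b--> {A,B,C,E,F}  [seen]
{C,F} --c--> {A,B,C,D,E,F}  [seen]
{A,B,C,E,F} --a--> {A,B,C,D,E,F}  [seen]
{A,B,C,E,F} --b--> {A,B,C,D,E,F}  [seen]
{A,B,C,E,F} --c--> {A,B,C,D,E,F}  [seen]
{A,B,C,D,E,F} --a--> {A,B,C,D,E,F}  [seen]
{A,B,C,D,E,F} --b--> {A,B,C,D,E,F}  [seen]
{A,B,C,D,E,F} --c--> {A,B,C,D,E,F}  [seen]
{A,B,C} --a--> {C,D,E,F}  [new]
{A,B,C} --b--> {A,B,C,D}  [new]
{A,B,C} --c--> {A,C,D,E,F}  [seen]
{A,C,D,E,F} --a--> {A,B,C,E,F}  [seen]
{A,C,D,E,F} --b--> {A,B,C,D,E,F}  [seen]
{A,C,D,E,F} --c--> {A,B,C,D,E,F}  [seen]
{A,B,C,F} --a--> {A,B,C,D,E,F}  [seen]
{A,B,C,F} --b--> {A,B,C,D,E,F}  [seen]
{A,B,C,F} --c--> {A,B,C,D,E,F}  [seen]
{C,D,E,F} --a--> {A,B,C,E,F}  [seen]
{C,D,E,F} --b--> {A,B,C,D,E,F}  [seen]
{C,D,E,F} --c--> {A,B,C,D,E,F}  [seen]
{A,B,C,D} --a--> {A,B,C,D,E,F}  [seen]
{A,B,C,D} --b--> {A,B,C,D}  [seen]
{A,B,C,D} --c--> {A,C,D,E,F}  [seen]
Reachable DFA states: {A}, {C,E,F}, {A,C}, {C,F}, {A,B,C,E,F}, {A,B,C,D,E,F}, {A,B,C}, {A,C,D,E,F}, {A,B,C,F}, {C,D,E,F}, {A,B,C,D}.
Accepting DFA states (contain an NFA accepting state): {C,E,F}, {A,C}, {C,F}, {A,B,C,E,F}, {A,B,C,D,E,F}, {A,B,C}, {A,C,D,E,F}, {A,B,C,F}, {C,D,E,F}, {A,B,C,D}.

10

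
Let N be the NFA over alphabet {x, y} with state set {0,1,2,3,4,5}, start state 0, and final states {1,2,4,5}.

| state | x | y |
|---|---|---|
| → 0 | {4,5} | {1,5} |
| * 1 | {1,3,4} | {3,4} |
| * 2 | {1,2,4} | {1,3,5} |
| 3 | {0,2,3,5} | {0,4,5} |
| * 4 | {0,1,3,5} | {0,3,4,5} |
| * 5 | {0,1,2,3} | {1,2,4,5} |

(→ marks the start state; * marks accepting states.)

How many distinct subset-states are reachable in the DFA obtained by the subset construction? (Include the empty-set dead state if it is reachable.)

Start state of the DFA: {0}.
{0} --x--> {4,5}  [new]
{0} --y--> {1,5}  [new]
{4,5} --x--> {0,1,2,3,5}  [new]
{4,5} --y--> {0,1,2,3,4,5}  [new]
{1,5} --x--> {0,1,2,3,4}  [new]
{1,5} --y--> {1,2,3,4,5}  [new]
{0,1,2,3,5} --x--> {0,1,2,3,4,5}  [seen]
{0,1,2,3,5} --y--> {0,1,2,3,4,5}  [seen]
{0,1,2,3,4,5} --x--> {0,1,2,3,4,5}  [seen]
{0,1,2,3,4,5} --y--> {0,1,2,3,4,5}  [seen]
{0,1,2,3,4} --x--> {0,1,2,3,4,5}  [seen]
{0,1,2,3,4} --y--> {0,1,3,4,5}  [new]
{1,2,3,4,5} --x--> {0,1,2,3,4,5}  [seen]
{1,2,3,4,5} --y--> {0,1,2,3,4,5}  [seen]
{0,1,3,4,5} --x--> {0,1,2,3,4,5}  [seen]
{0,1,3,4,5} --y--> {0,1,2,3,4,5}  [seen]
Reachable DFA states: {0}, {4,5}, {1,5}, {0,1,2,3,5}, {0,1,2,3,4,5}, {0,1,2,3,4}, {1,2,3,4,5}, {0,1,3,4,5}.

8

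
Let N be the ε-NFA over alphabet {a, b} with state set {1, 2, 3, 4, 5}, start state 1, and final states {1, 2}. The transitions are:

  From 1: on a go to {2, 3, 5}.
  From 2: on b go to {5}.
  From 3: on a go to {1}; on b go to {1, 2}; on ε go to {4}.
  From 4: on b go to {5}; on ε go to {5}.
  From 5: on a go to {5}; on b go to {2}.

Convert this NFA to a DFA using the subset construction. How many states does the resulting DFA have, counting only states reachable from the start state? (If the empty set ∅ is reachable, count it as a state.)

8

Start state of the DFA: {1} (ε-closure of the NFA start).
{1} --a--> {2, 3, 4, 5}  [new]
{1} --b--> ∅  [new]
{2, 3, 4, 5} --a--> {1, 5}  [new]
{2, 3, 4, 5} --b--> {1, 2, 5}  [new]
∅ --a--> ∅  [seen]
∅ --b--> ∅  [seen]
{1, 5} --a--> {2, 3, 4, 5}  [seen]
{1, 5} --b--> {2}  [new]
{1, 2, 5} --a--> {2, 3, 4, 5}  [seen]
{1, 2, 5} --b--> {2, 5}  [new]
{2} --a--> ∅  [seen]
{2} --b--> {5}  [new]
{2, 5} --a--> {5}  [seen]
{2, 5} --b--> {2, 5}  [seen]
{5} --a--> {5}  [seen]
{5} --b--> {2}  [seen]
Reachable DFA states: {1}, {2, 3, 4, 5}, ∅, {1, 5}, {1, 2, 5}, {2}, {2, 5}, {5}.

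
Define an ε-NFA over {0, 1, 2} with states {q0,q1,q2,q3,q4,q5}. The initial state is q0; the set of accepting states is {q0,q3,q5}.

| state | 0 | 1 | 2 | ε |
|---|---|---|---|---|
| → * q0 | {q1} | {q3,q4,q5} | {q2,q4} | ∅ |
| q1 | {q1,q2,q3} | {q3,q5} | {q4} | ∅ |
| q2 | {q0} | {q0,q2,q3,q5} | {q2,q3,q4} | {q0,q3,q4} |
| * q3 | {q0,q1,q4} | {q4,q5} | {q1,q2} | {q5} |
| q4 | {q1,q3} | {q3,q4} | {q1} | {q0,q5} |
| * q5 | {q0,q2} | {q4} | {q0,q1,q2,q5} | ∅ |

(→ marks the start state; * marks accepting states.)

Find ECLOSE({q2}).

Begin with {q2}.
q2 →ε {q0,q3,q4}; add q0, q3, q4.
q4 →ε {q0,q5}; add q5.
ε-closure = {q0,q2,q3,q4,q5}.

{q0,q2,q3,q4,q5}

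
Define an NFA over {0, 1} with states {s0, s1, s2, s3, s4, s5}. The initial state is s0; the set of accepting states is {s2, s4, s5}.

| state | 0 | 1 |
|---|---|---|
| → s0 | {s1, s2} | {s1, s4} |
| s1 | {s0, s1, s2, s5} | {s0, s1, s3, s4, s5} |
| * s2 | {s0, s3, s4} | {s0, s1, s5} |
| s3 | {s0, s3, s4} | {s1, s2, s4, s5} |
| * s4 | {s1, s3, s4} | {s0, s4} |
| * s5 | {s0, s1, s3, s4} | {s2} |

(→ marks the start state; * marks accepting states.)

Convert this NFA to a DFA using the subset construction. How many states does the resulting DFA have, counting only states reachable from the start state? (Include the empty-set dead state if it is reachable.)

Start state of the DFA: {s0}.
{s0} --0--> {s1, s2}  [new]
{s0} --1--> {s1, s4}  [new]
{s1, s2} --0--> {s0, s1, s2, s3, s4, s5}  [new]
{s1, s2} --1--> {s0, s1, s3, s4, s5}  [new]
{s1, s4} --0--> {s0, s1, s2, s3, s4, s5}  [seen]
{s1, s4} --1--> {s0, s1, s3, s4, s5}  [seen]
{s0, s1, s2, s3, s4, s5} --0--> {s0, s1, s2, s3, s4, s5}  [seen]
{s0, s1, s2, s3, s4, s5} --1--> {s0, s1, s2, s3, s4, s5}  [seen]
{s0, s1, s3, s4, s5} --0--> {s0, s1, s2, s3, s4, s5}  [seen]
{s0, s1, s3, s4, s5} --1--> {s0, s1, s2, s3, s4, s5}  [seen]
Reachable DFA states: {s0}, {s1, s2}, {s1, s4}, {s0, s1, s2, s3, s4, s5}, {s0, s1, s3, s4, s5}.

5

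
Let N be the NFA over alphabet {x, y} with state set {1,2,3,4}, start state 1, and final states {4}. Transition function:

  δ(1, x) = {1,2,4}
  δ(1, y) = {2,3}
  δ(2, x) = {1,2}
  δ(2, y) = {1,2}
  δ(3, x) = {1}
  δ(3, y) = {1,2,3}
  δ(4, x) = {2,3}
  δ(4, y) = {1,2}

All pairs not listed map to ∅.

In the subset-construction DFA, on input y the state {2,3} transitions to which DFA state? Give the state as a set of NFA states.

{1,2,3}

δ(2,y) = {1,2}; δ(3,y) = {1,2,3}.
Union: {1,2,3}.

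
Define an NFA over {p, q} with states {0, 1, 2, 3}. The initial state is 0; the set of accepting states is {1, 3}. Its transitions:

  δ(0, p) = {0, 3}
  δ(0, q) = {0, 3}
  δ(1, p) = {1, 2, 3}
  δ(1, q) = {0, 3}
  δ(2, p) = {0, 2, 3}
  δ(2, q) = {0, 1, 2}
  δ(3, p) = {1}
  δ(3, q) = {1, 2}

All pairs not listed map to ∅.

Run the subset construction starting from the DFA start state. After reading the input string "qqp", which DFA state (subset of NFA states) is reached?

{0, 1, 2, 3}

Start: {0}.
δ(0,q) = {0, 3}.
Union: {0, 3}.
After q: {0, 3}.
δ(0,q) = {0, 3}; δ(3,q) = {1, 2}.
Union: {0, 1, 2, 3}.
After q: {0, 1, 2, 3}.
δ(0,p) = {0, 3}; δ(1,p) = {1, 2, 3}; δ(2,p) = {0, 2, 3}; δ(3,p) = {1}.
Union: {0, 1, 2, 3}.
After p: {0, 1, 2, 3}.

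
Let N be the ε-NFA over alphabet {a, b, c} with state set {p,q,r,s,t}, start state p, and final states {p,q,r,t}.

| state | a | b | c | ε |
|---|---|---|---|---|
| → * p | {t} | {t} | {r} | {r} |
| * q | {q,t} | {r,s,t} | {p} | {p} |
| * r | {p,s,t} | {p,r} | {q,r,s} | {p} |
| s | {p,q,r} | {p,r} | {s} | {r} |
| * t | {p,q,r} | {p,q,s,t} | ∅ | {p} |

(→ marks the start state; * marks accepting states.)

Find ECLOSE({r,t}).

Begin with {r,t}.
r →ε {p}; add p.
ε-closure = {p,r,t}.

{p,r,t}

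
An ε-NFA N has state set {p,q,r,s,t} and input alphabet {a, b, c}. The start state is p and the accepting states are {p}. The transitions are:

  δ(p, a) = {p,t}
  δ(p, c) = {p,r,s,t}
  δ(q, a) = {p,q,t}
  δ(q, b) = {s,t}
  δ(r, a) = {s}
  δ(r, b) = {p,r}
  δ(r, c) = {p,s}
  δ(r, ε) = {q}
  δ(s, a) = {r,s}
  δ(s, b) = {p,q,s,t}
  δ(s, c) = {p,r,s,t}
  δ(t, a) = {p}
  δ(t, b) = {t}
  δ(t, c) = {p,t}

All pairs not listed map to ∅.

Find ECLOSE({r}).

Begin with {r}.
r →ε {q}; add q.
ε-closure = {q,r}.

{q,r}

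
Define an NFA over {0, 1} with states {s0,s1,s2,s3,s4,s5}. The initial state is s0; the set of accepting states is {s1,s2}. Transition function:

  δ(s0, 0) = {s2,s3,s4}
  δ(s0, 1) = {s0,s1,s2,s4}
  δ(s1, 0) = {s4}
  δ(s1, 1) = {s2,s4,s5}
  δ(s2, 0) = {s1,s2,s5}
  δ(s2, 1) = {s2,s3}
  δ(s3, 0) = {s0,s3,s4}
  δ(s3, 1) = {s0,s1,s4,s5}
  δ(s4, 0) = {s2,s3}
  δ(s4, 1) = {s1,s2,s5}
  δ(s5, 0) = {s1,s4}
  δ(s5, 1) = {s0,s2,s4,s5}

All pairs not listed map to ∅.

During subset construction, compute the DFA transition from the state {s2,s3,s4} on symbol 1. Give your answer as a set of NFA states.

{s0,s1,s2,s3,s4,s5}

δ(s2,1) = {s2,s3}; δ(s3,1) = {s0,s1,s4,s5}; δ(s4,1) = {s1,s2,s5}.
Union: {s0,s1,s2,s3,s4,s5}.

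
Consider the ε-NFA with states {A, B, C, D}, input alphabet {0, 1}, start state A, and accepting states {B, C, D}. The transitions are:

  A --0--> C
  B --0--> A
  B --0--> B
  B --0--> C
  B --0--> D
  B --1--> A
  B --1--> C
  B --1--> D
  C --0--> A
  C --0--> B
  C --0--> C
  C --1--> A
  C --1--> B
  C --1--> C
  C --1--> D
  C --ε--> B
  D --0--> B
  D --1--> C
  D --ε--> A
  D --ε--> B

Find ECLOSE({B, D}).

Begin with {B, D}.
D →ε {A, B}; add A.
ε-closure = {A, B, D}.

{A, B, D}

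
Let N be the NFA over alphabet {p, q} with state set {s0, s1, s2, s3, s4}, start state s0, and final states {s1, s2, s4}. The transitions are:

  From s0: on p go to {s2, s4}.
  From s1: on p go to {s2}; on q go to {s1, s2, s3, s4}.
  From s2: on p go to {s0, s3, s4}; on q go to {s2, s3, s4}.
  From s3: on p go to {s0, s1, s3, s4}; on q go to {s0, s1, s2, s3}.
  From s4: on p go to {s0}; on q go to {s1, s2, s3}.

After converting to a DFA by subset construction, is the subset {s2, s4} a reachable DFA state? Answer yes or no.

Start state of the DFA: {s0}.
{s0} --p--> {s2, s4}  [new]
{s0} --q--> ∅  [new]
{s2, s4} --p--> {s0, s3, s4}  [new]
{s2, s4} --q--> {s1, s2, s3, s4}  [new]
∅ --p--> ∅  [seen]
∅ --q--> ∅  [seen]
{s0, s3, s4} --p--> {s0, s1, s2, s3, s4}  [new]
{s0, s3, s4} --q--> {s0, s1, s2, s3}  [new]
{s1, s2, s3, s4} --p--> {s0, s1, s2, s3, s4}  [seen]
{s1, s2, s3, s4} --q--> {s0, s1, s2, s3, s4}  [seen]
{s0, s1, s2, s3, s4} --p--> {s0, s1, s2, s3, s4}  [seen]
{s0, s1, s2, s3, s4} --q--> {s0, s1, s2, s3, s4}  [seen]
{s0, s1, s2, s3} --p--> {s0, s1, s2, s3, s4}  [seen]
{s0, s1, s2, s3} --q--> {s0, s1, s2, s3, s4}  [seen]
Reachable DFA states: {s0}, {s2, s4}, ∅, {s0, s3, s4}, {s1, s2, s3, s4}, {s0, s1, s2, s3, s4}, {s0, s1, s2, s3}.
{s2, s4} is among them.

yes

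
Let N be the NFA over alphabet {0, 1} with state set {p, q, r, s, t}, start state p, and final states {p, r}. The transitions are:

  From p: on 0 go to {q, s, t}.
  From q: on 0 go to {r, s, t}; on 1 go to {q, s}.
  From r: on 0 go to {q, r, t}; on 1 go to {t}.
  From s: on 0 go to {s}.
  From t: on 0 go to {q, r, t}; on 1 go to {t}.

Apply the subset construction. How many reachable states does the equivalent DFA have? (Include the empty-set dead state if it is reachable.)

Start state of the DFA: {p}.
{p} --0--> {q, s, t}  [new]
{p} --1--> ∅  [new]
{q, s, t} --0--> {q, r, s, t}  [new]
{q, s, t} --1--> {q, s, t}  [seen]
∅ --0--> ∅  [seen]
∅ --1--> ∅  [seen]
{q, r, s, t} --0--> {q, r, s, t}  [seen]
{q, r, s, t} --1--> {q, s, t}  [seen]
Reachable DFA states: {p}, {q, s, t}, ∅, {q, r, s, t}.

4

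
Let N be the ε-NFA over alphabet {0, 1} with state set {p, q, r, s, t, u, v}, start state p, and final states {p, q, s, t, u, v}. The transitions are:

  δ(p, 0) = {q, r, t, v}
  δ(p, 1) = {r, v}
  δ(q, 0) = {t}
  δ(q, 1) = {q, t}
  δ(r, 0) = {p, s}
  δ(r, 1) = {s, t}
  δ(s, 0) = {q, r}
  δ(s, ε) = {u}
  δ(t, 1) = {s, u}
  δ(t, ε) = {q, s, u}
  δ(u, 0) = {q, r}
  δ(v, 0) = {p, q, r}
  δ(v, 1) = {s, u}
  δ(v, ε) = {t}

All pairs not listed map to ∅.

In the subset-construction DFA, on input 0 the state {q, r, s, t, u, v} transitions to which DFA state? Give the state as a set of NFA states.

δ(q,0) = {t}; δ(r,0) = {p, s}; δ(s,0) = {q, r}; δ(t,0) = ∅; δ(u,0) = {q, r}; δ(v,0) = {p, q, r}.
Union: {p, q, r, s, t}.
ε-closure gives {p, q, r, s, t, u}.

{p, q, r, s, t, u}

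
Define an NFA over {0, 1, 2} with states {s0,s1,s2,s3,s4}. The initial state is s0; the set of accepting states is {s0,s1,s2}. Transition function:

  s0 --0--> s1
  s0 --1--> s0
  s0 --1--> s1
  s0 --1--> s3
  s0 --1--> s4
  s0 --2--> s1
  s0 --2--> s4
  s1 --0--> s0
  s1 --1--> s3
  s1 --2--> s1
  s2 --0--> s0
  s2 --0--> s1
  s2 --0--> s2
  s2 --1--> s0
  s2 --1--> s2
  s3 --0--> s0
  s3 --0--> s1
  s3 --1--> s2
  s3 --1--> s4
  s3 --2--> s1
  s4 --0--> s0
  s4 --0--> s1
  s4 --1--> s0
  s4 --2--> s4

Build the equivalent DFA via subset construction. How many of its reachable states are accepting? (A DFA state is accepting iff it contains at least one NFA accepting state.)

Start state of the DFA: {s0}.
{s0} --0--> {s1}  [new]
{s0} --1--> {s0,s1,s3,s4}  [new]
{s0} --2--> {s1,s4}  [new]
{s1} --0--> {s0}  [seen]
{s1} --1--> {s3}  [new]
{s1} --2--> {s1}  [seen]
{s0,s1,s3,s4} --0--> {s0,s1}  [new]
{s0,s1,s3,s4} --1--> {s0,s1,s2,s3,s4}  [new]
{s0,s1,s3,s4} --2--> {s1,s4}  [seen]
{s1,s4} --0--> {s0,s1}  [seen]
{s1,s4} --1--> {s0,s3}  [new]
{s1,s4} --2--> {s1,s4}  [seen]
{s3} --0--> {s0,s1}  [seen]
{s3} --1--> {s2,s4}  [new]
{s3} --2--> {s1}  [seen]
{s0,s1} --0--> {s0,s1}  [seen]
{s0,s1} --1--> {s0,s1,s3,s4}  [seen]
{s0,s1} --2--> {s1,s4}  [seen]
{s0,s1,s2,s3,s4} --0--> {s0,s1,s2}  [new]
{s0,s1,s2,s3,s4} --1--> {s0,s1,s2,s3,s4}  [seen]
{s0,s1,s2,s3,s4} --2--> {s1,s4}  [seen]
{s0,s3} --0--> {s0,s1}  [seen]
{s0,s3} --1--> {s0,s1,s2,s3,s4}  [seen]
{s0,s3} --2--> {s1,s4}  [seen]
{s2,s4} --0--> {s0,s1,s2}  [seen]
{s2,s4} --1--> {s0,s2}  [new]
{s2,s4} --2--> {s4}  [new]
{s0,s1,s2} --0--> {s0,s1,s2}  [seen]
{s0,s1,s2} --1--> {s0,s1,s2,s3,s4}  [seen]
{s0,s1,s2} --2--> {s1,s4}  [seen]
{s0,s2} --0--> {s0,s1,s2}  [seen]
{s0,s2} --1--> {s0,s1,s2,s3,s4}  [seen]
{s0,s2} --2--> {s1,s4}  [seen]
{s4} --0--> {s0,s1}  [seen]
{s4} --1--> {s0}  [seen]
{s4} --2--> {s4}  [seen]
Reachable DFA states: {s0}, {s1}, {s0,s1,s3,s4}, {s1,s4}, {s3}, {s0,s1}, {s0,s1,s2,s3,s4}, {s0,s3}, {s2,s4}, {s0,s1,s2}, {s0,s2}, {s4}.
Accepting DFA states (contain an NFA accepting state): {s0}, {s1}, {s0,s1,s3,s4}, {s1,s4}, {s0,s1}, {s0,s1,s2,s3,s4}, {s0,s3}, {s2,s4}, {s0,s1,s2}, {s0,s2}.

10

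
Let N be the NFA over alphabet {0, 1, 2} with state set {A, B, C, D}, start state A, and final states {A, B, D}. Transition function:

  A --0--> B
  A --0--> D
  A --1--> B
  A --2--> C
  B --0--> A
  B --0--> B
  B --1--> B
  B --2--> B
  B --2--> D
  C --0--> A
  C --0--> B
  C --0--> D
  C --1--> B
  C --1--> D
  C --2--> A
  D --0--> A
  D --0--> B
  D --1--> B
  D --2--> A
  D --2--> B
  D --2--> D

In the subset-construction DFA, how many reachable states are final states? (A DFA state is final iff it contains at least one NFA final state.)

Start state of the DFA: {A}.
{A} --0--> {B, D}  [new]
{A} --1--> {B}  [new]
{A} --2--> {C}  [new]
{B, D} --0--> {A, B}  [new]
{B, D} --1--> {B}  [seen]
{B, D} --2--> {A, B, D}  [new]
{B} --0--> {A, B}  [seen]
{B} --1--> {B}  [seen]
{B} --2--> {B, D}  [seen]
{C} --0--> {A, B, D}  [seen]
{C} --1--> {B, D}  [seen]
{C} --2--> {A}  [seen]
{A, B} --0--> {A, B, D}  [seen]
{A, B} --1--> {B}  [seen]
{A, B} --2--> {B, C, D}  [new]
{A, B, D} --0--> {A, B, D}  [seen]
{A, B, D} --1--> {B}  [seen]
{A, B, D} --2--> {A, B, C, D}  [new]
{B, C, D} --0--> {A, B, D}  [seen]
{B, C, D} --1--> {B, D}  [seen]
{B, C, D} --2--> {A, B, D}  [seen]
{A, B, C, D} --0--> {A, B, D}  [seen]
{A, B, C, D} --1--> {B, D}  [seen]
{A, B, C, D} --2--> {A, B, C, D}  [seen]
Reachable DFA states: {A}, {B, D}, {B}, {C}, {A, B}, {A, B, D}, {B, C, D}, {A, B, C, D}.
Accepting DFA states (contain an NFA accepting state): {A}, {B, D}, {B}, {A, B}, {A, B, D}, {B, C, D}, {A, B, C, D}.

7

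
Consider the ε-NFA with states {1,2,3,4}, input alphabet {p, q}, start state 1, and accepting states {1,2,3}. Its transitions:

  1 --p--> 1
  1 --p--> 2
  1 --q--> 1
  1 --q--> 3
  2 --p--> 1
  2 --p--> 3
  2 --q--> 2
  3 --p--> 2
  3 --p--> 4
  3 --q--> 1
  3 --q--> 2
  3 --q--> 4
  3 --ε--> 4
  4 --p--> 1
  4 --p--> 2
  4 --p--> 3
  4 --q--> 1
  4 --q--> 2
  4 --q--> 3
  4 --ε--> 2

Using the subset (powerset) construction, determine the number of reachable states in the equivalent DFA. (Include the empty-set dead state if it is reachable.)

Start state of the DFA: {1} (ε-closure of the NFA start).
{1} --p--> {1,2}  [new]
{1} --q--> {1,2,3,4}  [new]
{1,2} --p--> {1,2,3,4}  [seen]
{1,2} --q--> {1,2,3,4}  [seen]
{1,2,3,4} --p--> {1,2,3,4}  [seen]
{1,2,3,4} --q--> {1,2,3,4}  [seen]
Reachable DFA states: {1}, {1,2}, {1,2,3,4}.

3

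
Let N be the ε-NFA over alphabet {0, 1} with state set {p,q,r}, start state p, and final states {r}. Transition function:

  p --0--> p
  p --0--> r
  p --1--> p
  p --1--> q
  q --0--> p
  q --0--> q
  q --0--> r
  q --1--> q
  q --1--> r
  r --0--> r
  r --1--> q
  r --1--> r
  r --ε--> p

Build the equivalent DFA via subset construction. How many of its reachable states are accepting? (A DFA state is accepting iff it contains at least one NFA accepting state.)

2

Start state of the DFA: {p} (ε-closure of the NFA start).
{p} --0--> {p,r}  [new]
{p} --1--> {p,q}  [new]
{p,r} --0--> {p,r}  [seen]
{p,r} --1--> {p,q,r}  [new]
{p,q} --0--> {p,q,r}  [seen]
{p,q} --1--> {p,q,r}  [seen]
{p,q,r} --0--> {p,q,r}  [seen]
{p,q,r} --1--> {p,q,r}  [seen]
Reachable DFA states: {p}, {p,r}, {p,q}, {p,q,r}.
Accepting DFA states (contain an NFA accepting state): {p,r}, {p,q,r}.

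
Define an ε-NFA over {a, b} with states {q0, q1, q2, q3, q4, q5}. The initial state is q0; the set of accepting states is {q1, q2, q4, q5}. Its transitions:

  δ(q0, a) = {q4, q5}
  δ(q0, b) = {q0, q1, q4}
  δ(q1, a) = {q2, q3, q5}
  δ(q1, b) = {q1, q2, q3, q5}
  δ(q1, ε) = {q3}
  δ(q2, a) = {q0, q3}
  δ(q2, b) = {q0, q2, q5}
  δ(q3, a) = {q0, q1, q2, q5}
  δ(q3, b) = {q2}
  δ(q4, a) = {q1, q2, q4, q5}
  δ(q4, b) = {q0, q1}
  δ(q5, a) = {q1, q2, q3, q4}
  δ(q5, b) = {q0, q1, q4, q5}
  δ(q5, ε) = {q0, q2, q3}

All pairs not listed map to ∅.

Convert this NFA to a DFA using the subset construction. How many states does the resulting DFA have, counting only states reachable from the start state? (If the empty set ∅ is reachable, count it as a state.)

4

Start state of the DFA: {q0} (ε-closure of the NFA start).
{q0} --a--> {q0, q2, q3, q4, q5}  [new]
{q0} --b--> {q0, q1, q3, q4}  [new]
{q0, q2, q3, q4, q5} --a--> {q0, q1, q2, q3, q4, q5}  [new]
{q0, q2, q3, q4, q5} --b--> {q0, q1, q2, q3, q4, q5}  [seen]
{q0, q1, q3, q4} --a--> {q0, q1, q2, q3, q4, q5}  [seen]
{q0, q1, q3, q4} --b--> {q0, q1, q2, q3, q4, q5}  [seen]
{q0, q1, q2, q3, q4, q5} --a--> {q0, q1, q2, q3, q4, q5}  [seen]
{q0, q1, q2, q3, q4, q5} --b--> {q0, q1, q2, q3, q4, q5}  [seen]
Reachable DFA states: {q0}, {q0, q2, q3, q4, q5}, {q0, q1, q3, q4}, {q0, q1, q2, q3, q4, q5}.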